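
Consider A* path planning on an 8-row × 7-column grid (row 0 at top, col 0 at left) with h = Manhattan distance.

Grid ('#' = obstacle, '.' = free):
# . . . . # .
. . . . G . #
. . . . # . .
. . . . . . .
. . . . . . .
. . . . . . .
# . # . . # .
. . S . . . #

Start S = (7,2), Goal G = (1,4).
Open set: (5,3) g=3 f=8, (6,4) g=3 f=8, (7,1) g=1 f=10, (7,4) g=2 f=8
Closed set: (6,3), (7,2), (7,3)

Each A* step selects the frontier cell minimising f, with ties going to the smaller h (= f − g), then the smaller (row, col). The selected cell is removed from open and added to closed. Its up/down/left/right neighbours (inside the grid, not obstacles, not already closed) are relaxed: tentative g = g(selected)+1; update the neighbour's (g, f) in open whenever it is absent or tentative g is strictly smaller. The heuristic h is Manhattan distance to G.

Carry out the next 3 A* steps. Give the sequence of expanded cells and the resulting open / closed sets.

step 1: expand (5,3) (f=8, h=5) → closed; open now [(4,3) g=4 f=8, (5,2) g=4 f=10, (5,4) g=4 f=8, (6,4) g=3 f=8, (7,1) g=1 f=10, (7,4) g=2 f=8]
step 2: expand (4,3) (f=8, h=4) → closed; open now [(3,3) g=5 f=8, (4,2) g=5 f=10, (4,4) g=5 f=8, (5,2) g=4 f=10, (5,4) g=4 f=8, (6,4) g=3 f=8, (7,1) g=1 f=10, (7,4) g=2 f=8]
step 3: expand (3,3) (f=8, h=3) → closed; open now [(2,3) g=6 f=8, (3,2) g=6 f=10, (3,4) g=6 f=8, (4,2) g=5 f=10, (4,4) g=5 f=8, (5,2) g=4 f=10, (5,4) g=4 f=8, (6,4) g=3 f=8, (7,1) g=1 f=10, (7,4) g=2 f=8]

order=[(5,3) → (4,3) → (3,3)]; open=[(2,3) g=6 f=8, (3,2) g=6 f=10, (3,4) g=6 f=8, (4,2) g=5 f=10, (4,4) g=5 f=8, (5,2) g=4 f=10, (5,4) g=4 f=8, (6,4) g=3 f=8, (7,1) g=1 f=10, (7,4) g=2 f=8]; closed=[(3,3), (4,3), (5,3), (6,3), (7,2), (7,3)]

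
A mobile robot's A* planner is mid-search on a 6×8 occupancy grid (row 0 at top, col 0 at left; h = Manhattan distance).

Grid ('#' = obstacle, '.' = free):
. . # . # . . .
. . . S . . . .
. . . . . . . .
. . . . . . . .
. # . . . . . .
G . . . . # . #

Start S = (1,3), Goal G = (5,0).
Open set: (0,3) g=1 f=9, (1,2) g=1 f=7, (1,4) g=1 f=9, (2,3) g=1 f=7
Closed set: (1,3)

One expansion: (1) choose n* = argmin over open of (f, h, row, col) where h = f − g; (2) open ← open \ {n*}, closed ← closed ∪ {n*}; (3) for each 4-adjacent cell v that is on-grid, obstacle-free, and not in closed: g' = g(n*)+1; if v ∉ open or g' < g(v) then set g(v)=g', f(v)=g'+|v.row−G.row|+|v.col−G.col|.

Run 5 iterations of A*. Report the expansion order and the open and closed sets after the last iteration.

step 1: expand (1,2) (f=7, h=6) → closed; open now [(0,3) g=1 f=9, (1,1) g=2 f=7, (1,4) g=1 f=9, (2,2) g=2 f=7, (2,3) g=1 f=7]
step 2: expand (1,1) (f=7, h=5) → closed; open now [(0,1) g=3 f=9, (0,3) g=1 f=9, (1,0) g=3 f=7, (1,4) g=1 f=9, (2,1) g=3 f=7, (2,2) g=2 f=7, (2,3) g=1 f=7]
step 3: expand (1,0) (f=7, h=4) → closed; open now [(0,0) g=4 f=9, (0,1) g=3 f=9, (0,3) g=1 f=9, (1,4) g=1 f=9, (2,0) g=4 f=7, (2,1) g=3 f=7, (2,2) g=2 f=7, (2,3) g=1 f=7]
step 4: expand (2,0) (f=7, h=3) → closed; open now [(0,0) g=4 f=9, (0,1) g=3 f=9, (0,3) g=1 f=9, (1,4) g=1 f=9, (2,1) g=3 f=7, (2,2) g=2 f=7, (2,3) g=1 f=7, (3,0) g=5 f=7]
step 5: expand (3,0) (f=7, h=2) → closed; open now [(0,0) g=4 f=9, (0,1) g=3 f=9, (0,3) g=1 f=9, (1,4) g=1 f=9, (2,1) g=3 f=7, (2,2) g=2 f=7, (2,3) g=1 f=7, (3,1) g=6 f=9, (4,0) g=6 f=7]

order=[(1,2) → (1,1) → (1,0) → (2,0) → (3,0)]; open=[(0,0) g=4 f=9, (0,1) g=3 f=9, (0,3) g=1 f=9, (1,4) g=1 f=9, (2,1) g=3 f=7, (2,2) g=2 f=7, (2,3) g=1 f=7, (3,1) g=6 f=9, (4,0) g=6 f=7]; closed=[(1,0), (1,1), (1,2), (1,3), (2,0), (3,0)]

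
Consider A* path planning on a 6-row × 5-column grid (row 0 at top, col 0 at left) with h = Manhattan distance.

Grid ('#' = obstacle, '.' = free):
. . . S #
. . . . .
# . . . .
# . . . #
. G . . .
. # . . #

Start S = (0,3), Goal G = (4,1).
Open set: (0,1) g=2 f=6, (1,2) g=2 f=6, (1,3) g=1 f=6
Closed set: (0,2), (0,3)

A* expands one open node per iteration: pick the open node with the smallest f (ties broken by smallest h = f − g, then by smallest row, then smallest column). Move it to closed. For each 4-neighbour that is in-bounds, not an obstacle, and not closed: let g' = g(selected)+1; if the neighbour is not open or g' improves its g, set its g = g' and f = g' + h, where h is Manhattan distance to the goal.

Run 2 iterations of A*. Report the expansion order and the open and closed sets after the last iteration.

order=[(0,1) → (1,1)]; open=[(0,0) g=3 f=8, (1,0) g=4 f=8, (1,2) g=2 f=6, (1,3) g=1 f=6, (2,1) g=4 f=6]; closed=[(0,1), (0,2), (0,3), (1,1)]

step 1: expand (0,1) (f=6, h=4) → closed; open now [(0,0) g=3 f=8, (1,1) g=3 f=6, (1,2) g=2 f=6, (1,3) g=1 f=6]
step 2: expand (1,1) (f=6, h=3) → closed; open now [(0,0) g=3 f=8, (1,0) g=4 f=8, (1,2) g=2 f=6, (1,3) g=1 f=6, (2,1) g=4 f=6]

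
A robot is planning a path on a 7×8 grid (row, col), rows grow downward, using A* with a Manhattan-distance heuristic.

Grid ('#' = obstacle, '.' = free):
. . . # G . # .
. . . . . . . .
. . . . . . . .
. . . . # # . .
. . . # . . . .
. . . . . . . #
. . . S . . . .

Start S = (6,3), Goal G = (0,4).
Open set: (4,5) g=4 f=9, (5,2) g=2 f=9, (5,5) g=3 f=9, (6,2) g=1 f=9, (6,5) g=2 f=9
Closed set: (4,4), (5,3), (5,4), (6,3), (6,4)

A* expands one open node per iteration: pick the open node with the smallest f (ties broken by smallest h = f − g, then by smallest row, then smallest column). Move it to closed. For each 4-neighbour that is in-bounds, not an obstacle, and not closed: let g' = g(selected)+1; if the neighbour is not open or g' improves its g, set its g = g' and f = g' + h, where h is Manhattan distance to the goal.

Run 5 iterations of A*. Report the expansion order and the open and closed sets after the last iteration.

order=[(4,5) → (5,5) → (5,2) → (4,2) → (3,2)]; open=[(2,2) g=5 f=9, (3,1) g=5 f=11, (3,3) g=5 f=9, (4,1) g=4 f=11, (4,6) g=5 f=11, (5,1) g=3 f=11, (5,6) g=4 f=11, (6,2) g=1 f=9, (6,5) g=2 f=9]; closed=[(3,2), (4,2), (4,4), (4,5), (5,2), (5,3), (5,4), (5,5), (6,3), (6,4)]

step 1: expand (4,5) (f=9, h=5) → closed; open now [(4,6) g=5 f=11, (5,2) g=2 f=9, (5,5) g=3 f=9, (6,2) g=1 f=9, (6,5) g=2 f=9]
step 2: expand (5,5) (f=9, h=6) → closed; open now [(4,6) g=5 f=11, (5,2) g=2 f=9, (5,6) g=4 f=11, (6,2) g=1 f=9, (6,5) g=2 f=9]
step 3: expand (5,2) (f=9, h=7) → closed; open now [(4,2) g=3 f=9, (4,6) g=5 f=11, (5,1) g=3 f=11, (5,6) g=4 f=11, (6,2) g=1 f=9, (6,5) g=2 f=9]
step 4: expand (4,2) (f=9, h=6) → closed; open now [(3,2) g=4 f=9, (4,1) g=4 f=11, (4,6) g=5 f=11, (5,1) g=3 f=11, (5,6) g=4 f=11, (6,2) g=1 f=9, (6,5) g=2 f=9]
step 5: expand (3,2) (f=9, h=5) → closed; open now [(2,2) g=5 f=9, (3,1) g=5 f=11, (3,3) g=5 f=9, (4,1) g=4 f=11, (4,6) g=5 f=11, (5,1) g=3 f=11, (5,6) g=4 f=11, (6,2) g=1 f=9, (6,5) g=2 f=9]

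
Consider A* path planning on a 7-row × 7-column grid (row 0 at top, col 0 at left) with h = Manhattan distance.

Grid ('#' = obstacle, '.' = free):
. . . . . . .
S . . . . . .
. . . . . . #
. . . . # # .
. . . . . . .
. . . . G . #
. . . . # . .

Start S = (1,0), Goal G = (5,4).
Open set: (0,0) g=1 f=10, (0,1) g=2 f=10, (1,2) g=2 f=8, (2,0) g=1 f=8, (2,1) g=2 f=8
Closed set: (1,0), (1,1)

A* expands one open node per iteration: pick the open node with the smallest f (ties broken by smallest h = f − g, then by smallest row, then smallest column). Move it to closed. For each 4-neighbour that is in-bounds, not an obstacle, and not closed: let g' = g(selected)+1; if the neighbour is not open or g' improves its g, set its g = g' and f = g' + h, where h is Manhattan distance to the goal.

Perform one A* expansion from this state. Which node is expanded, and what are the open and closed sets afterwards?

expanded=(1,2); open=[(0,0) g=1 f=10, (0,1) g=2 f=10, (0,2) g=3 f=10, (1,3) g=3 f=8, (2,0) g=1 f=8, (2,1) g=2 f=8, (2,2) g=3 f=8]; closed=[(1,0), (1,1), (1,2)]

step 1: expand (1,2) (f=8, h=6) → closed; open now [(0,0) g=1 f=10, (0,1) g=2 f=10, (0,2) g=3 f=10, (1,3) g=3 f=8, (2,0) g=1 f=8, (2,1) g=2 f=8, (2,2) g=3 f=8]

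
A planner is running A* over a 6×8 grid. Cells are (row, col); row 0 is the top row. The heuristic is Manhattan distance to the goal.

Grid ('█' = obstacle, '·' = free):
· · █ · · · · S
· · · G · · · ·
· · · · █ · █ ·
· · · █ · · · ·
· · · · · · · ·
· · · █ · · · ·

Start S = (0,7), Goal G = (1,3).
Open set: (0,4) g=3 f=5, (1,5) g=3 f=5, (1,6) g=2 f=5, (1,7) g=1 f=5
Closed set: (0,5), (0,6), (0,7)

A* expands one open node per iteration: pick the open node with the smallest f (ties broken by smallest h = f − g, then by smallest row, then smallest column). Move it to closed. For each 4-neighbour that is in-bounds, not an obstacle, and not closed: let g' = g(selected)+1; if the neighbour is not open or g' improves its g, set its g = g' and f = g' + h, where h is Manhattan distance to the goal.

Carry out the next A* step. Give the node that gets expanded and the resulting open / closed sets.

expanded=(0,4); open=[(0,3) g=4 f=5, (1,4) g=4 f=5, (1,5) g=3 f=5, (1,6) g=2 f=5, (1,7) g=1 f=5]; closed=[(0,4), (0,5), (0,6), (0,7)]

step 1: expand (0,4) (f=5, h=2) → closed; open now [(0,3) g=4 f=5, (1,4) g=4 f=5, (1,5) g=3 f=5, (1,6) g=2 f=5, (1,7) g=1 f=5]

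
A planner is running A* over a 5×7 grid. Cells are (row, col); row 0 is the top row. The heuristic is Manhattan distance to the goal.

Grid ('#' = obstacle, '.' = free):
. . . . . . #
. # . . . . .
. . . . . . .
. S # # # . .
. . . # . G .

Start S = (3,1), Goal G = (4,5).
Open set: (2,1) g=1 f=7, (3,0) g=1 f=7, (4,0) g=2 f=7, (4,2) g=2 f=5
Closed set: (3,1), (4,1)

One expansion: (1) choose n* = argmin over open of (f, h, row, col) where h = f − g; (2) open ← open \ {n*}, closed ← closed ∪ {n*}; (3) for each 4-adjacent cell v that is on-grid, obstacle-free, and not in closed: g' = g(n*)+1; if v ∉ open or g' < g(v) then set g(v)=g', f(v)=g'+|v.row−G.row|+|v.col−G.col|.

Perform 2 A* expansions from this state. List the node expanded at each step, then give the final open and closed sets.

order=[(4,2) → (4,0)]; open=[(2,1) g=1 f=7, (3,0) g=1 f=7]; closed=[(3,1), (4,0), (4,1), (4,2)]

step 1: expand (4,2) (f=5, h=3) → closed; open now [(2,1) g=1 f=7, (3,0) g=1 f=7, (4,0) g=2 f=7]
step 2: expand (4,0) (f=7, h=5) → closed; open now [(2,1) g=1 f=7, (3,0) g=1 f=7]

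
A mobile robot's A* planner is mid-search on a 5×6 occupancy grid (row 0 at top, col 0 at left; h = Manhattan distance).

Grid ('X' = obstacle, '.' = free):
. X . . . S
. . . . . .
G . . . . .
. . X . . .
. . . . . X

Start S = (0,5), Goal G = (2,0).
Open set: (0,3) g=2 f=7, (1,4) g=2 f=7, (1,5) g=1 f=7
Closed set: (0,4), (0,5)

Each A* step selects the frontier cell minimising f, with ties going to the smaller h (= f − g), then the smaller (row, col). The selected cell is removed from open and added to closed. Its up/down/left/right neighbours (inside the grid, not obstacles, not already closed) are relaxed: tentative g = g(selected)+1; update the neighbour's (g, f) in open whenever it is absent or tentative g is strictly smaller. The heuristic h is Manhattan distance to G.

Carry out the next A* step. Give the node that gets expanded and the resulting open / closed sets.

expanded=(0,3); open=[(0,2) g=3 f=7, (1,3) g=3 f=7, (1,4) g=2 f=7, (1,5) g=1 f=7]; closed=[(0,3), (0,4), (0,5)]

step 1: expand (0,3) (f=7, h=5) → closed; open now [(0,2) g=3 f=7, (1,3) g=3 f=7, (1,4) g=2 f=7, (1,5) g=1 f=7]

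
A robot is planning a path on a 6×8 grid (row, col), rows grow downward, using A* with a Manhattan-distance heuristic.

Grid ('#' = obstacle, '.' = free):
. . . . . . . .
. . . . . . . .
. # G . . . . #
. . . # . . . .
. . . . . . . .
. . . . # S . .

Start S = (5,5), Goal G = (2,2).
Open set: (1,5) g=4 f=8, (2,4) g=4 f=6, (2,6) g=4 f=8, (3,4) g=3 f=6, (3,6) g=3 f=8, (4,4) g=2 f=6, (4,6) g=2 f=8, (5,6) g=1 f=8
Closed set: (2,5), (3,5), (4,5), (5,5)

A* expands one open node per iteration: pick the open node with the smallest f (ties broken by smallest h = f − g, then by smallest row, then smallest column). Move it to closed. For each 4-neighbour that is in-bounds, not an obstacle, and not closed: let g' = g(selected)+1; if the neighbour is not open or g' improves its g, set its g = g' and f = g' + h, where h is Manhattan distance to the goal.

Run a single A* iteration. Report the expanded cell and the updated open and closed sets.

expanded=(2,4); open=[(1,4) g=5 f=8, (1,5) g=4 f=8, (2,3) g=5 f=6, (2,6) g=4 f=8, (3,4) g=3 f=6, (3,6) g=3 f=8, (4,4) g=2 f=6, (4,6) g=2 f=8, (5,6) g=1 f=8]; closed=[(2,4), (2,5), (3,5), (4,5), (5,5)]

step 1: expand (2,4) (f=6, h=2) → closed; open now [(1,4) g=5 f=8, (1,5) g=4 f=8, (2,3) g=5 f=6, (2,6) g=4 f=8, (3,4) g=3 f=6, (3,6) g=3 f=8, (4,4) g=2 f=6, (4,6) g=2 f=8, (5,6) g=1 f=8]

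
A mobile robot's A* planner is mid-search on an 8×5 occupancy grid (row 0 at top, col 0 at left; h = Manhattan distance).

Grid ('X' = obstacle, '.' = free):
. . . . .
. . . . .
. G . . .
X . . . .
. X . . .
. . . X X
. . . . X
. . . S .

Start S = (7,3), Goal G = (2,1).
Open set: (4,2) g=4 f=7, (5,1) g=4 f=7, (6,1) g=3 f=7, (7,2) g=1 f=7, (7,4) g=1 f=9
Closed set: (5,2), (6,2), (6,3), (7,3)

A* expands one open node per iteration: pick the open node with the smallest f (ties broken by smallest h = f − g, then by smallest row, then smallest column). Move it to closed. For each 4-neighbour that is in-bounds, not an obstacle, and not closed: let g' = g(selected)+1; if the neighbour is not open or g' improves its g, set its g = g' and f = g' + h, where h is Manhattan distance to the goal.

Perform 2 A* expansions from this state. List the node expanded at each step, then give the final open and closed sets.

order=[(4,2) → (3,2)]; open=[(2,2) g=6 f=7, (3,1) g=6 f=7, (3,3) g=6 f=9, (4,3) g=5 f=9, (5,1) g=4 f=7, (6,1) g=3 f=7, (7,2) g=1 f=7, (7,4) g=1 f=9]; closed=[(3,2), (4,2), (5,2), (6,2), (6,3), (7,3)]

step 1: expand (4,2) (f=7, h=3) → closed; open now [(3,2) g=5 f=7, (4,3) g=5 f=9, (5,1) g=4 f=7, (6,1) g=3 f=7, (7,2) g=1 f=7, (7,4) g=1 f=9]
step 2: expand (3,2) (f=7, h=2) → closed; open now [(2,2) g=6 f=7, (3,1) g=6 f=7, (3,3) g=6 f=9, (4,3) g=5 f=9, (5,1) g=4 f=7, (6,1) g=3 f=7, (7,2) g=1 f=7, (7,4) g=1 f=9]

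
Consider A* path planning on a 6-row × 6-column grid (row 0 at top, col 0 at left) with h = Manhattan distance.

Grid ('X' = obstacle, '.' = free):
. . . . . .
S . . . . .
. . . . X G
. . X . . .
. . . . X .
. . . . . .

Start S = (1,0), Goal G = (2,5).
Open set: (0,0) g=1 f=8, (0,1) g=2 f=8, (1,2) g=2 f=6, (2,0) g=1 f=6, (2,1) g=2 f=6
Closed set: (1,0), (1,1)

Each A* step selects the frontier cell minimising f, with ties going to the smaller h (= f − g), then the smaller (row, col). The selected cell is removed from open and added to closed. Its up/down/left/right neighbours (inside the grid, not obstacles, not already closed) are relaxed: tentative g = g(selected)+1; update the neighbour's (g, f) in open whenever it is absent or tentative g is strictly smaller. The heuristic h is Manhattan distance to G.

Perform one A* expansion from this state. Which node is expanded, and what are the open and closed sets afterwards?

expanded=(1,2); open=[(0,0) g=1 f=8, (0,1) g=2 f=8, (0,2) g=3 f=8, (1,3) g=3 f=6, (2,0) g=1 f=6, (2,1) g=2 f=6, (2,2) g=3 f=6]; closed=[(1,0), (1,1), (1,2)]

step 1: expand (1,2) (f=6, h=4) → closed; open now [(0,0) g=1 f=8, (0,1) g=2 f=8, (0,2) g=3 f=8, (1,3) g=3 f=6, (2,0) g=1 f=6, (2,1) g=2 f=6, (2,2) g=3 f=6]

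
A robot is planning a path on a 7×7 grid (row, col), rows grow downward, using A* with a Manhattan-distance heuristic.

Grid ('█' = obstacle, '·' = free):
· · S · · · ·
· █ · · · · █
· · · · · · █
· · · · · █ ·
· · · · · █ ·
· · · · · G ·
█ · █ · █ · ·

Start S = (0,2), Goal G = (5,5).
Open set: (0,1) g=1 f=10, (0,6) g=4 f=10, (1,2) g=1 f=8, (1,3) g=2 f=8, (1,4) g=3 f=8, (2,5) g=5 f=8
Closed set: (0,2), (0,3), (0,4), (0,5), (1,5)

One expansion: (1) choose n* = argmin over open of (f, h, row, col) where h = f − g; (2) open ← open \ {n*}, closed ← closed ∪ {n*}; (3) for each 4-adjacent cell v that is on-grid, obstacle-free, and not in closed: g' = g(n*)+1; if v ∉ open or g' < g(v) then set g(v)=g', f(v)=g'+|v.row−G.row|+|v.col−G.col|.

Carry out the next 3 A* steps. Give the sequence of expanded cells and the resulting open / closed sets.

step 1: expand (2,5) (f=8, h=3) → closed; open now [(0,1) g=1 f=10, (0,6) g=4 f=10, (1,2) g=1 f=8, (1,3) g=2 f=8, (1,4) g=3 f=8, (2,4) g=6 f=10]
step 2: expand (1,4) (f=8, h=5) → closed; open now [(0,1) g=1 f=10, (0,6) g=4 f=10, (1,2) g=1 f=8, (1,3) g=2 f=8, (2,4) g=4 f=8]
step 3: expand (2,4) (f=8, h=4) → closed; open now [(0,1) g=1 f=10, (0,6) g=4 f=10, (1,2) g=1 f=8, (1,3) g=2 f=8, (2,3) g=5 f=10, (3,4) g=5 f=8]

order=[(2,5) → (1,4) → (2,4)]; open=[(0,1) g=1 f=10, (0,6) g=4 f=10, (1,2) g=1 f=8, (1,3) g=2 f=8, (2,3) g=5 f=10, (3,4) g=5 f=8]; closed=[(0,2), (0,3), (0,4), (0,5), (1,4), (1,5), (2,4), (2,5)]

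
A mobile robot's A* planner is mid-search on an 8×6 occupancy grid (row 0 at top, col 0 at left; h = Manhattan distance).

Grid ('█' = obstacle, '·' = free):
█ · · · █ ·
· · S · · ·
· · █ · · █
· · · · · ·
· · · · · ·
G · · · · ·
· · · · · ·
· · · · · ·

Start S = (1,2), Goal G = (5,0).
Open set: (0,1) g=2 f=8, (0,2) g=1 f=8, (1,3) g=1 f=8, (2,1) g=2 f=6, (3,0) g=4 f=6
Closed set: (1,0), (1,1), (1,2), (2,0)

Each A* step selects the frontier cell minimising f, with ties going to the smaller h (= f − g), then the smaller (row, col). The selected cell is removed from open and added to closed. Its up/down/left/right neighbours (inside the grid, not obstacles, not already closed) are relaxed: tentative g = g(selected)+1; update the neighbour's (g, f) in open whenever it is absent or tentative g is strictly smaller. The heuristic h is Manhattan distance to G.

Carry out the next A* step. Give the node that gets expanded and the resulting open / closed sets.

step 1: expand (3,0) (f=6, h=2) → closed; open now [(0,1) g=2 f=8, (0,2) g=1 f=8, (1,3) g=1 f=8, (2,1) g=2 f=6, (3,1) g=5 f=8, (4,0) g=5 f=6]

expanded=(3,0); open=[(0,1) g=2 f=8, (0,2) g=1 f=8, (1,3) g=1 f=8, (2,1) g=2 f=6, (3,1) g=5 f=8, (4,0) g=5 f=6]; closed=[(1,0), (1,1), (1,2), (2,0), (3,0)]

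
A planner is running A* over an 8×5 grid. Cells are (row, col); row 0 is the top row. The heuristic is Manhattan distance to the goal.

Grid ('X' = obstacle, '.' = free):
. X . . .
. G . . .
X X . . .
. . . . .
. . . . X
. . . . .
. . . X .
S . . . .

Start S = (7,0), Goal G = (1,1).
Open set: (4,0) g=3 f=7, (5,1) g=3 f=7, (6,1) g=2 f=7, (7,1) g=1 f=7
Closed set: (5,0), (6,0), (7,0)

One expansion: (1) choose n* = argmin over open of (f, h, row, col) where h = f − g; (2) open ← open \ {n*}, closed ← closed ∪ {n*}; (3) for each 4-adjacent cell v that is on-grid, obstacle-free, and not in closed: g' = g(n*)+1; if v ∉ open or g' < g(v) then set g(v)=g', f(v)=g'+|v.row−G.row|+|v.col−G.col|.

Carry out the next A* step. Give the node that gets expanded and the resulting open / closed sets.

step 1: expand (4,0) (f=7, h=4) → closed; open now [(3,0) g=4 f=7, (4,1) g=4 f=7, (5,1) g=3 f=7, (6,1) g=2 f=7, (7,1) g=1 f=7]

expanded=(4,0); open=[(3,0) g=4 f=7, (4,1) g=4 f=7, (5,1) g=3 f=7, (6,1) g=2 f=7, (7,1) g=1 f=7]; closed=[(4,0), (5,0), (6,0), (7,0)]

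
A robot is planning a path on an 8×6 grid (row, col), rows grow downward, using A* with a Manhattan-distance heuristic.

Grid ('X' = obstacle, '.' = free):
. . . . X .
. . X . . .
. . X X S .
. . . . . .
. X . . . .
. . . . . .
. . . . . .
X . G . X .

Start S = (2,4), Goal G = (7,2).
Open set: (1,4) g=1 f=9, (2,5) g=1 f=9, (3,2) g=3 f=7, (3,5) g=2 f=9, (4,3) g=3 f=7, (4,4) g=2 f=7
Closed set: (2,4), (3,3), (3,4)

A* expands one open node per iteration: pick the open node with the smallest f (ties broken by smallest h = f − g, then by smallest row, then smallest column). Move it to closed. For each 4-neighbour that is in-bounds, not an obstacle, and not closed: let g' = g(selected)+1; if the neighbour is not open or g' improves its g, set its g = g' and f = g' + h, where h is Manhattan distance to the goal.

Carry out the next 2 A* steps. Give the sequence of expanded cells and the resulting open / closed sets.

step 1: expand (3,2) (f=7, h=4) → closed; open now [(1,4) g=1 f=9, (2,5) g=1 f=9, (3,1) g=4 f=9, (3,5) g=2 f=9, (4,2) g=4 f=7, (4,3) g=3 f=7, (4,4) g=2 f=7]
step 2: expand (4,2) (f=7, h=3) → closed; open now [(1,4) g=1 f=9, (2,5) g=1 f=9, (3,1) g=4 f=9, (3,5) g=2 f=9, (4,3) g=3 f=7, (4,4) g=2 f=7, (5,2) g=5 f=7]

order=[(3,2) → (4,2)]; open=[(1,4) g=1 f=9, (2,5) g=1 f=9, (3,1) g=4 f=9, (3,5) g=2 f=9, (4,3) g=3 f=7, (4,4) g=2 f=7, (5,2) g=5 f=7]; closed=[(2,4), (3,2), (3,3), (3,4), (4,2)]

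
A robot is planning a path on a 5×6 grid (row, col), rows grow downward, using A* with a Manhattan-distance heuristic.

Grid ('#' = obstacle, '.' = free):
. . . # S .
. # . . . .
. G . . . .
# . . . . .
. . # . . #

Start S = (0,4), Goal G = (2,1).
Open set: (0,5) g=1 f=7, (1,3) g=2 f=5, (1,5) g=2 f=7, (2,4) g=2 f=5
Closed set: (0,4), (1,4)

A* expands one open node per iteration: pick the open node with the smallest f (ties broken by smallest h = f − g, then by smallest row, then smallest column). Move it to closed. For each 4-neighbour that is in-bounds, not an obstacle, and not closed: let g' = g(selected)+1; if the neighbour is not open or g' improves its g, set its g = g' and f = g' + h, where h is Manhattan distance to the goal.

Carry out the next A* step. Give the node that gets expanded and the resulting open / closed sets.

step 1: expand (1,3) (f=5, h=3) → closed; open now [(0,5) g=1 f=7, (1,2) g=3 f=5, (1,5) g=2 f=7, (2,3) g=3 f=5, (2,4) g=2 f=5]

expanded=(1,3); open=[(0,5) g=1 f=7, (1,2) g=3 f=5, (1,5) g=2 f=7, (2,3) g=3 f=5, (2,4) g=2 f=5]; closed=[(0,4), (1,3), (1,4)]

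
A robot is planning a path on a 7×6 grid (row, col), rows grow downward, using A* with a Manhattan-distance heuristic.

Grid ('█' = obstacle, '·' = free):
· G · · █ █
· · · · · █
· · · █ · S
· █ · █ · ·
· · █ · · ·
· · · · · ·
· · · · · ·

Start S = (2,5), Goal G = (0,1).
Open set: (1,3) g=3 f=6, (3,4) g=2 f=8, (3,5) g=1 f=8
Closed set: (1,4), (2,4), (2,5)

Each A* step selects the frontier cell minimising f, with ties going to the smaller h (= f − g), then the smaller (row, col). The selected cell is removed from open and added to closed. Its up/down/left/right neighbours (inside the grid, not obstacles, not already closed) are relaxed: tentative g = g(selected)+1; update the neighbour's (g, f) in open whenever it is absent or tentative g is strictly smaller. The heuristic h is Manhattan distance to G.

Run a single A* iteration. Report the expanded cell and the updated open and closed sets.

step 1: expand (1,3) (f=6, h=3) → closed; open now [(0,3) g=4 f=6, (1,2) g=4 f=6, (3,4) g=2 f=8, (3,5) g=1 f=8]

expanded=(1,3); open=[(0,3) g=4 f=6, (1,2) g=4 f=6, (3,4) g=2 f=8, (3,5) g=1 f=8]; closed=[(1,3), (1,4), (2,4), (2,5)]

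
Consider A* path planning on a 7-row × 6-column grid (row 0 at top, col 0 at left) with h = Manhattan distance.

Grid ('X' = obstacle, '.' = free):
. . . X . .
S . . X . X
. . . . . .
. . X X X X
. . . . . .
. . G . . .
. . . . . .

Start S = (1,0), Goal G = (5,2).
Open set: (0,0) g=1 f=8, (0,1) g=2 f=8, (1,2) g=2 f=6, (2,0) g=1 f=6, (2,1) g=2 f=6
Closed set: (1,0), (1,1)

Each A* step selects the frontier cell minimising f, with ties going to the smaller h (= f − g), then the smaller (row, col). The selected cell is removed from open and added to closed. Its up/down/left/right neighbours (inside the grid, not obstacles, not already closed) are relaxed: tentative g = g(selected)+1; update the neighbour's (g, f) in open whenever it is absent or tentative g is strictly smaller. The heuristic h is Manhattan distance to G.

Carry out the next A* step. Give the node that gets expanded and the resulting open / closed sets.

step 1: expand (1,2) (f=6, h=4) → closed; open now [(0,0) g=1 f=8, (0,1) g=2 f=8, (0,2) g=3 f=8, (2,0) g=1 f=6, (2,1) g=2 f=6, (2,2) g=3 f=6]

expanded=(1,2); open=[(0,0) g=1 f=8, (0,1) g=2 f=8, (0,2) g=3 f=8, (2,0) g=1 f=6, (2,1) g=2 f=6, (2,2) g=3 f=6]; closed=[(1,0), (1,1), (1,2)]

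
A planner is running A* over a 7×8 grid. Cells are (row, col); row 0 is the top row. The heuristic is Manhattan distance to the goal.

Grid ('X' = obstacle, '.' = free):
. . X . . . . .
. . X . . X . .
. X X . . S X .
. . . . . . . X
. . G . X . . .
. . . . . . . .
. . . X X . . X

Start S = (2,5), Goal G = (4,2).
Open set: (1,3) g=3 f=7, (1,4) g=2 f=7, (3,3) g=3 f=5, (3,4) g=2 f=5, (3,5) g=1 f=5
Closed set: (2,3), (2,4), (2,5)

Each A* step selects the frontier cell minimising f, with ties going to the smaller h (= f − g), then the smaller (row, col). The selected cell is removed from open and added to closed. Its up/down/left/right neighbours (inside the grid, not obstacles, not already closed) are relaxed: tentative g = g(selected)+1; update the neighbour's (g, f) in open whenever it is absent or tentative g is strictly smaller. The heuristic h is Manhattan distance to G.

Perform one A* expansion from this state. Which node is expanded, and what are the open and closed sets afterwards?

step 1: expand (3,3) (f=5, h=2) → closed; open now [(1,3) g=3 f=7, (1,4) g=2 f=7, (3,2) g=4 f=5, (3,4) g=2 f=5, (3,5) g=1 f=5, (4,3) g=4 f=5]

expanded=(3,3); open=[(1,3) g=3 f=7, (1,4) g=2 f=7, (3,2) g=4 f=5, (3,4) g=2 f=5, (3,5) g=1 f=5, (4,3) g=4 f=5]; closed=[(2,3), (2,4), (2,5), (3,3)]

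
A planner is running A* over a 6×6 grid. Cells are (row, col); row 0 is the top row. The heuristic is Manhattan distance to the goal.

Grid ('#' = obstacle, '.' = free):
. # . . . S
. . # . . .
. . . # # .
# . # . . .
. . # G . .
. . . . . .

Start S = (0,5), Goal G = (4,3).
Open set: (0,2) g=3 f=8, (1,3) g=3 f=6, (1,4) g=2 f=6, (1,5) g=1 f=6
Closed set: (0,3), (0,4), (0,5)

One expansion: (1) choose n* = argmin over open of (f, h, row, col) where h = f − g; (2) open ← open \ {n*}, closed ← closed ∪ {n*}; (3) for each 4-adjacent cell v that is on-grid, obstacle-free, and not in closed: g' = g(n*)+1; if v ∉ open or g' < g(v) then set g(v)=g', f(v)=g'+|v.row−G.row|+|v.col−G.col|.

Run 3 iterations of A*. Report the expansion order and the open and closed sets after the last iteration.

order=[(1,3) → (1,4) → (1,5)]; open=[(0,2) g=3 f=8, (2,5) g=2 f=6]; closed=[(0,3), (0,4), (0,5), (1,3), (1,4), (1,5)]

step 1: expand (1,3) (f=6, h=3) → closed; open now [(0,2) g=3 f=8, (1,4) g=2 f=6, (1,5) g=1 f=6]
step 2: expand (1,4) (f=6, h=4) → closed; open now [(0,2) g=3 f=8, (1,5) g=1 f=6]
step 3: expand (1,5) (f=6, h=5) → closed; open now [(0,2) g=3 f=8, (2,5) g=2 f=6]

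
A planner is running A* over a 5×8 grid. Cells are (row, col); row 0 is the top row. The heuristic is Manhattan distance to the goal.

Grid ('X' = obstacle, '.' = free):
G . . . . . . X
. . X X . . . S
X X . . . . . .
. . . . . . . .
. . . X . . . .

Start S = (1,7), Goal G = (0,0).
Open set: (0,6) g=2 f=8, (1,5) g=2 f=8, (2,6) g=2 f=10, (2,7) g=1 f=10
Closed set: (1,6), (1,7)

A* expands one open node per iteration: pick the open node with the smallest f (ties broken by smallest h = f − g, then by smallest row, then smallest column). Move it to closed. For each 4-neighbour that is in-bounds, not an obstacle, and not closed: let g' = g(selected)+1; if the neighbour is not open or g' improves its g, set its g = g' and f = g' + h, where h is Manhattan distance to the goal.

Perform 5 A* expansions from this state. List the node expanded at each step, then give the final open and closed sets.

step 1: expand (0,6) (f=8, h=6) → closed; open now [(0,5) g=3 f=8, (1,5) g=2 f=8, (2,6) g=2 f=10, (2,7) g=1 f=10]
step 2: expand (0,5) (f=8, h=5) → closed; open now [(0,4) g=4 f=8, (1,5) g=2 f=8, (2,6) g=2 f=10, (2,7) g=1 f=10]
step 3: expand (0,4) (f=8, h=4) → closed; open now [(0,3) g=5 f=8, (1,4) g=5 f=10, (1,5) g=2 f=8, (2,6) g=2 f=10, (2,7) g=1 f=10]
step 4: expand (0,3) (f=8, h=3) → closed; open now [(0,2) g=6 f=8, (1,4) g=5 f=10, (1,5) g=2 f=8, (2,6) g=2 f=10, (2,7) g=1 f=10]
step 5: expand (0,2) (f=8, h=2) → closed; open now [(0,1) g=7 f=8, (1,4) g=5 f=10, (1,5) g=2 f=8, (2,6) g=2 f=10, (2,7) g=1 f=10]

order=[(0,6) → (0,5) → (0,4) → (0,3) → (0,2)]; open=[(0,1) g=7 f=8, (1,4) g=5 f=10, (1,5) g=2 f=8, (2,6) g=2 f=10, (2,7) g=1 f=10]; closed=[(0,2), (0,3), (0,4), (0,5), (0,6), (1,6), (1,7)]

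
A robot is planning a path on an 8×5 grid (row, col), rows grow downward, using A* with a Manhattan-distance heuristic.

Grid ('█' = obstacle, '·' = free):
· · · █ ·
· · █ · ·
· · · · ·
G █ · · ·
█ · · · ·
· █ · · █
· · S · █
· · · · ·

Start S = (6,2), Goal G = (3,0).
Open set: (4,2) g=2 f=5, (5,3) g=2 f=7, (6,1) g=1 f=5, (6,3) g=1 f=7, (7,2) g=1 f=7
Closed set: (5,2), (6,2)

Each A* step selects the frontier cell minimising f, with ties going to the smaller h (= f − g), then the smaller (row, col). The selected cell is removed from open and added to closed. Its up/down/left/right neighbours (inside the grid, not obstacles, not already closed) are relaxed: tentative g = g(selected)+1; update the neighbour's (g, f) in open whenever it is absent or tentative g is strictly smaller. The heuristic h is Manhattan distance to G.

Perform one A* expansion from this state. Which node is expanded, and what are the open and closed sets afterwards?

expanded=(4,2); open=[(3,2) g=3 f=5, (4,1) g=3 f=5, (4,3) g=3 f=7, (5,3) g=2 f=7, (6,1) g=1 f=5, (6,3) g=1 f=7, (7,2) g=1 f=7]; closed=[(4,2), (5,2), (6,2)]

step 1: expand (4,2) (f=5, h=3) → closed; open now [(3,2) g=3 f=5, (4,1) g=3 f=5, (4,3) g=3 f=7, (5,3) g=2 f=7, (6,1) g=1 f=5, (6,3) g=1 f=7, (7,2) g=1 f=7]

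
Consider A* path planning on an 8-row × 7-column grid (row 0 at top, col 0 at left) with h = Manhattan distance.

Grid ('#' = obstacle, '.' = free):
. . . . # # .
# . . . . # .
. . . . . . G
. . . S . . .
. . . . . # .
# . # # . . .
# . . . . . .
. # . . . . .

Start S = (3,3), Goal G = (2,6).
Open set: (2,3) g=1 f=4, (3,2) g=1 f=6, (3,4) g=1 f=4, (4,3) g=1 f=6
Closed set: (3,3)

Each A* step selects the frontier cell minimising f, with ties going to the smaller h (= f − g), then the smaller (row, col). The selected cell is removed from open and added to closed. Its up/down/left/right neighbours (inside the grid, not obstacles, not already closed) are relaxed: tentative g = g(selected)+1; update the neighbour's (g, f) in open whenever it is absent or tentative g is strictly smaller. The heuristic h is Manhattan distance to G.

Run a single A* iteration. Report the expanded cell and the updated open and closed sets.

step 1: expand (2,3) (f=4, h=3) → closed; open now [(1,3) g=2 f=6, (2,2) g=2 f=6, (2,4) g=2 f=4, (3,2) g=1 f=6, (3,4) g=1 f=4, (4,3) g=1 f=6]

expanded=(2,3); open=[(1,3) g=2 f=6, (2,2) g=2 f=6, (2,4) g=2 f=4, (3,2) g=1 f=6, (3,4) g=1 f=4, (4,3) g=1 f=6]; closed=[(2,3), (3,3)]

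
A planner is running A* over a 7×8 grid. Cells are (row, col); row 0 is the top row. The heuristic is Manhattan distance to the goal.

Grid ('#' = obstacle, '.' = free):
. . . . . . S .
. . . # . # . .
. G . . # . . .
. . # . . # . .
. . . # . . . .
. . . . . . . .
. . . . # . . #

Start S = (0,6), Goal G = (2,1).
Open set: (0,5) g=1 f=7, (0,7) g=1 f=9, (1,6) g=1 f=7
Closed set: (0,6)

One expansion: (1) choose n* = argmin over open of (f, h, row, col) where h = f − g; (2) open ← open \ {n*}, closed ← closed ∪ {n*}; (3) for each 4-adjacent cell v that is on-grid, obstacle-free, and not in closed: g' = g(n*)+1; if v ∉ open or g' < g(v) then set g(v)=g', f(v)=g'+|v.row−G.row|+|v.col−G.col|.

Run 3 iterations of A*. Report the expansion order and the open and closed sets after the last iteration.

order=[(0,5) → (0,4) → (0,3)]; open=[(0,2) g=4 f=7, (0,7) g=1 f=9, (1,4) g=3 f=7, (1,6) g=1 f=7]; closed=[(0,3), (0,4), (0,5), (0,6)]

step 1: expand (0,5) (f=7, h=6) → closed; open now [(0,4) g=2 f=7, (0,7) g=1 f=9, (1,6) g=1 f=7]
step 2: expand (0,4) (f=7, h=5) → closed; open now [(0,3) g=3 f=7, (0,7) g=1 f=9, (1,4) g=3 f=7, (1,6) g=1 f=7]
step 3: expand (0,3) (f=7, h=4) → closed; open now [(0,2) g=4 f=7, (0,7) g=1 f=9, (1,4) g=3 f=7, (1,6) g=1 f=7]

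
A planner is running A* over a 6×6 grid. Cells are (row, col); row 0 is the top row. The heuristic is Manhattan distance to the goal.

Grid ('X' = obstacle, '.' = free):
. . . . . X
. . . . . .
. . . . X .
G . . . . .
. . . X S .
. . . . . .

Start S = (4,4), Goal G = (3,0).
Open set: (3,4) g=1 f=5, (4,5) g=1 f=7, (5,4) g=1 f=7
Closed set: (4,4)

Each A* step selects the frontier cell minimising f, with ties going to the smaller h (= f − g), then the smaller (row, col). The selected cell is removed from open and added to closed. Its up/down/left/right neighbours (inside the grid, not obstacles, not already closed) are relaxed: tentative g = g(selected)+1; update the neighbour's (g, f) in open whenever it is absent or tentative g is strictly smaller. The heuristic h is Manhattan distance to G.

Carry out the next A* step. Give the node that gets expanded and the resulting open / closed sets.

expanded=(3,4); open=[(3,3) g=2 f=5, (3,5) g=2 f=7, (4,5) g=1 f=7, (5,4) g=1 f=7]; closed=[(3,4), (4,4)]

step 1: expand (3,4) (f=5, h=4) → closed; open now [(3,3) g=2 f=5, (3,5) g=2 f=7, (4,5) g=1 f=7, (5,4) g=1 f=7]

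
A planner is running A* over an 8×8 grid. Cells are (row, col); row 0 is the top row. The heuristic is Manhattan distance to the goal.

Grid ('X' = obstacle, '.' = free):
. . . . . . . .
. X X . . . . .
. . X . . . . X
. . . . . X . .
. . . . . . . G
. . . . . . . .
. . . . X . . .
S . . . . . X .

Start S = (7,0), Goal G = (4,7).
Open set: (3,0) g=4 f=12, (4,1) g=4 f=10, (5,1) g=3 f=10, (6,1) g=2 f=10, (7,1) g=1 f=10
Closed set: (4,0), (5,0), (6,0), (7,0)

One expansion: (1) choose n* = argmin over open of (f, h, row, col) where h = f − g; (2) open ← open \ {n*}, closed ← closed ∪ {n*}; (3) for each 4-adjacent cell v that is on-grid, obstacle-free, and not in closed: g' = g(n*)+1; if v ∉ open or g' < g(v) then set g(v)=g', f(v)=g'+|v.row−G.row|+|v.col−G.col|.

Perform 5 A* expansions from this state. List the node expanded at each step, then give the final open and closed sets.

order=[(4,1) → (4,2) → (4,3) → (4,4) → (4,5)]; open=[(3,0) g=4 f=12, (3,1) g=5 f=12, (3,2) g=6 f=12, (3,3) g=7 f=12, (3,4) g=8 f=12, (4,6) g=9 f=10, (5,1) g=3 f=10, (5,2) g=6 f=12, (5,3) g=7 f=12, (5,4) g=8 f=12, (5,5) g=9 f=12, (6,1) g=2 f=10, (7,1) g=1 f=10]; closed=[(4,0), (4,1), (4,2), (4,3), (4,4), (4,5), (5,0), (6,0), (7,0)]

step 1: expand (4,1) (f=10, h=6) → closed; open now [(3,0) g=4 f=12, (3,1) g=5 f=12, (4,2) g=5 f=10, (5,1) g=3 f=10, (6,1) g=2 f=10, (7,1) g=1 f=10]
step 2: expand (4,2) (f=10, h=5) → closed; open now [(3,0) g=4 f=12, (3,1) g=5 f=12, (3,2) g=6 f=12, (4,3) g=6 f=10, (5,1) g=3 f=10, (5,2) g=6 f=12, (6,1) g=2 f=10, (7,1) g=1 f=10]
step 3: expand (4,3) (f=10, h=4) → closed; open now [(3,0) g=4 f=12, (3,1) g=5 f=12, (3,2) g=6 f=12, (3,3) g=7 f=12, (4,4) g=7 f=10, (5,1) g=3 f=10, (5,2) g=6 f=12, (5,3) g=7 f=12, (6,1) g=2 f=10, (7,1) g=1 f=10]
step 4: expand (4,4) (f=10, h=3) → closed; open now [(3,0) g=4 f=12, (3,1) g=5 f=12, (3,2) g=6 f=12, (3,3) g=7 f=12, (3,4) g=8 f=12, (4,5) g=8 f=10, (5,1) g=3 f=10, (5,2) g=6 f=12, (5,3) g=7 f=12, (5,4) g=8 f=12, (6,1) g=2 f=10, (7,1) g=1 f=10]
step 5: expand (4,5) (f=10, h=2) → closed; open now [(3,0) g=4 f=12, (3,1) g=5 f=12, (3,2) g=6 f=12, (3,3) g=7 f=12, (3,4) g=8 f=12, (4,6) g=9 f=10, (5,1) g=3 f=10, (5,2) g=6 f=12, (5,3) g=7 f=12, (5,4) g=8 f=12, (5,5) g=9 f=12, (6,1) g=2 f=10, (7,1) g=1 f=10]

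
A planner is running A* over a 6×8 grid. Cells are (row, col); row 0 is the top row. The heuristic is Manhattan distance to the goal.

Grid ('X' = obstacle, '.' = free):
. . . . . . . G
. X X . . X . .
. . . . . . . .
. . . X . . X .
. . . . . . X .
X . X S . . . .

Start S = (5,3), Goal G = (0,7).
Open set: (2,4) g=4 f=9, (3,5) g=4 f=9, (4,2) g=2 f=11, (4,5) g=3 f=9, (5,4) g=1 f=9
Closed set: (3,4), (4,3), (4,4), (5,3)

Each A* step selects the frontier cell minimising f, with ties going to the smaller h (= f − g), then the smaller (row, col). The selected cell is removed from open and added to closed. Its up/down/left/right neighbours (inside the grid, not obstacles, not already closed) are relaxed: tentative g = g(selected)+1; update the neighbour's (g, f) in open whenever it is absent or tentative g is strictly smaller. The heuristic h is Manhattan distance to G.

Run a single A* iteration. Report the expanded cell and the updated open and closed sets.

step 1: expand (2,4) (f=9, h=5) → closed; open now [(1,4) g=5 f=9, (2,3) g=5 f=11, (2,5) g=5 f=9, (3,5) g=4 f=9, (4,2) g=2 f=11, (4,5) g=3 f=9, (5,4) g=1 f=9]

expanded=(2,4); open=[(1,4) g=5 f=9, (2,3) g=5 f=11, (2,5) g=5 f=9, (3,5) g=4 f=9, (4,2) g=2 f=11, (4,5) g=3 f=9, (5,4) g=1 f=9]; closed=[(2,4), (3,4), (4,3), (4,4), (5,3)]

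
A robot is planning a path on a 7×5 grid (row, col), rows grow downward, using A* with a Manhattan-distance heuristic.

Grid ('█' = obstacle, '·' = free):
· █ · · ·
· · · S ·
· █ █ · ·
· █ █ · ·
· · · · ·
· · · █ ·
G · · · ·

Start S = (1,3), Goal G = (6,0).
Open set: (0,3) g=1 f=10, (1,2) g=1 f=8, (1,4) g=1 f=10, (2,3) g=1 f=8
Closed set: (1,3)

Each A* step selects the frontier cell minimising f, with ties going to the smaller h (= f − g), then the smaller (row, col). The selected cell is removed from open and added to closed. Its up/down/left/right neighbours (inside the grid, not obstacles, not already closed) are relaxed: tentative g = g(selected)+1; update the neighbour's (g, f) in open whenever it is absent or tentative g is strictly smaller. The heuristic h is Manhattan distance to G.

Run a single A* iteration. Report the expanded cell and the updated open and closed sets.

step 1: expand (1,2) (f=8, h=7) → closed; open now [(0,2) g=2 f=10, (0,3) g=1 f=10, (1,1) g=2 f=8, (1,4) g=1 f=10, (2,3) g=1 f=8]

expanded=(1,2); open=[(0,2) g=2 f=10, (0,3) g=1 f=10, (1,1) g=2 f=8, (1,4) g=1 f=10, (2,3) g=1 f=8]; closed=[(1,2), (1,3)]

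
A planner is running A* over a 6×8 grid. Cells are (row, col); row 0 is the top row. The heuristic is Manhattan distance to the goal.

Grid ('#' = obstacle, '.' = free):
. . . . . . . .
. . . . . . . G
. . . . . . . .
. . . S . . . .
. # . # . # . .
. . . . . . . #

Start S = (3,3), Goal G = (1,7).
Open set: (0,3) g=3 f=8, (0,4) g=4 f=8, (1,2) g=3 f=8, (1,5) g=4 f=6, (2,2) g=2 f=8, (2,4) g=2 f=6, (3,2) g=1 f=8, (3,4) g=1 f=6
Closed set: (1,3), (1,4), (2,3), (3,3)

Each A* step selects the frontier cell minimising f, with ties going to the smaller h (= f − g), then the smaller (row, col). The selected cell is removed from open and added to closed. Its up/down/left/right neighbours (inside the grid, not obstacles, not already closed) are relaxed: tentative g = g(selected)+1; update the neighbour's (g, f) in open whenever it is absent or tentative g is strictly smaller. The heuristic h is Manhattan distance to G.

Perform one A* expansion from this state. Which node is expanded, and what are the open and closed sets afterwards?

expanded=(1,5); open=[(0,3) g=3 f=8, (0,4) g=4 f=8, (0,5) g=5 f=8, (1,2) g=3 f=8, (1,6) g=5 f=6, (2,2) g=2 f=8, (2,4) g=2 f=6, (2,5) g=5 f=8, (3,2) g=1 f=8, (3,4) g=1 f=6]; closed=[(1,3), (1,4), (1,5), (2,3), (3,3)]

step 1: expand (1,5) (f=6, h=2) → closed; open now [(0,3) g=3 f=8, (0,4) g=4 f=8, (0,5) g=5 f=8, (1,2) g=3 f=8, (1,6) g=5 f=6, (2,2) g=2 f=8, (2,4) g=2 f=6, (2,5) g=5 f=8, (3,2) g=1 f=8, (3,4) g=1 f=6]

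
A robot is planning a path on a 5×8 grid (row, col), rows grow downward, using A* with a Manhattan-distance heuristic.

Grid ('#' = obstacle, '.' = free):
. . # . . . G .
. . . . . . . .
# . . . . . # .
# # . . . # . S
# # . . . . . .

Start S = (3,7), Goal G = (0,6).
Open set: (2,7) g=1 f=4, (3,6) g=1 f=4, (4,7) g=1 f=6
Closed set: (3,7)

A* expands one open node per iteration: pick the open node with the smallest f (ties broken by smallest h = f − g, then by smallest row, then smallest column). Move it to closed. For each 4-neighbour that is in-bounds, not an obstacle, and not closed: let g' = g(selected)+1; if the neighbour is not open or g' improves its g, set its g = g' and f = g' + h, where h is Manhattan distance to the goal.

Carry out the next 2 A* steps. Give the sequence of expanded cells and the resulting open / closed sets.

step 1: expand (2,7) (f=4, h=3) → closed; open now [(1,7) g=2 f=4, (3,6) g=1 f=4, (4,7) g=1 f=6]
step 2: expand (1,7) (f=4, h=2) → closed; open now [(0,7) g=3 f=4, (1,6) g=3 f=4, (3,6) g=1 f=4, (4,7) g=1 f=6]

order=[(2,7) → (1,7)]; open=[(0,7) g=3 f=4, (1,6) g=3 f=4, (3,6) g=1 f=4, (4,7) g=1 f=6]; closed=[(1,7), (2,7), (3,7)]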